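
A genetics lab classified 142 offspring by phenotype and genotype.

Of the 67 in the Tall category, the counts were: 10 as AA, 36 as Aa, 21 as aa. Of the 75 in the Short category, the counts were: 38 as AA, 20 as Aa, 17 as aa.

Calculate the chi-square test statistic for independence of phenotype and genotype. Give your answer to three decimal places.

20.942

Row totals: 67, 75. Column totals: 48, 56, 38. Grand total N = 142.
Expected counts (row total × column total / N):
  Tall, AA: 67×48/142 = 22.6479
  Tall, Aa: 67×56/142 = 26.4225
  Tall, aa: 67×38/142 = 17.9296
  Short, AA: 75×48/142 = 25.3521
  Short, Aa: 75×56/142 = 29.5775
  Short, aa: 75×38/142 = 20.0704
Contributions (O − E)²/E:
  (10 − 22.6479)²/22.6479 = 7.0633
  (36 − 26.4225)²/26.4225 = 3.4716
  (21 − 17.9296)²/17.9296 = 0.5258
  (38 − 25.3521)²/25.3521 = 6.3099
  (20 − 29.5775)²/29.5775 = 3.1013
  (17 − 20.0704)²/20.0704 = 0.4697
χ² = 7.0633 + 3.4716 + 0.5258 + 6.3099 + 3.1013 + 0.4697 = 20.942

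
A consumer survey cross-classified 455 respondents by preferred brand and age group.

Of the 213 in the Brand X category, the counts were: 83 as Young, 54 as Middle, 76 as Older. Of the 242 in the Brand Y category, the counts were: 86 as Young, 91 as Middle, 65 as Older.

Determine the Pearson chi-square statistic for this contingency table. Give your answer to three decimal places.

Row totals: 213, 242. Column totals: 169, 145, 141. Grand total N = 455.
Expected counts (row total × column total / N):
  Brand X, Young: 213×169/455 = 79.1143
  Brand X, Middle: 213×145/455 = 67.8791
  Brand X, Older: 213×141/455 = 66.0066
  Brand Y, Young: 242×169/455 = 89.8857
  Brand Y, Middle: 242×145/455 = 77.1209
  Brand Y, Older: 242×141/455 = 74.9934
Contributions (O − E)²/E:
  (83 − 79.1143)²/79.1143 = 0.1908
  (54 − 67.8791)²/67.8791 = 2.8378
  (76 − 66.0066)²/66.0066 = 1.5130
  (86 − 89.8857)²/89.8857 = 0.1680
  (91 − 77.1209)²/77.1209 = 2.4978
  (65 − 74.9934)²/74.9934 = 1.3317
χ² = 0.1908 + 2.8378 + 1.5130 + 0.1680 + 2.4978 + 1.3317 = 8.539

8.539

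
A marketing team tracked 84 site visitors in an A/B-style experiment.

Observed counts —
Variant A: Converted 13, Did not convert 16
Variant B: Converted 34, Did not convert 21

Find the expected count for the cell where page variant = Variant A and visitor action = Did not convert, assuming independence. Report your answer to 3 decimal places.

Row total (Variant A) = 29; column total (Did not convert) = 37; grand total N = 84.
Expected count = (row total × column total) / N = 29 × 37 / 84 = 12.774.

12.774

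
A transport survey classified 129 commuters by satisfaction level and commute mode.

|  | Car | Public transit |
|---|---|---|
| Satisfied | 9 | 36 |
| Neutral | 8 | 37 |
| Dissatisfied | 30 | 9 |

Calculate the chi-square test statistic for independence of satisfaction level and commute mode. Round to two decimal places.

Row totals: 45, 45, 39. Column totals: 47, 82. Grand total N = 129.
Expected counts (row total × column total / N):
  Satisfied, Car: 45×47/129 = 16.395
  Satisfied, Public transit: 45×82/129 = 28.605
  Neutral, Car: 45×47/129 = 16.395
  Neutral, Public transit: 45×82/129 = 28.605
  Dissatisfied, Car: 39×47/129 = 14.209
  Dissatisfied, Public transit: 39×82/129 = 24.791
Contributions (O − E)²/E:
  (9 − 16.395)²/16.395 = 3.3355
  (36 − 28.605)²/28.605 = 1.9118
  (8 − 16.395)²/16.395 = 4.2986
  (37 − 28.605)²/28.605 = 2.4638
  (30 − 14.209)²/14.209 = 17.5491
  (9 − 24.791)²/24.791 = 10.0583
χ² = 3.3355 + 1.9118 + 4.2986 + 2.4638 + 17.5491 + 10.0583 = 39.62

39.62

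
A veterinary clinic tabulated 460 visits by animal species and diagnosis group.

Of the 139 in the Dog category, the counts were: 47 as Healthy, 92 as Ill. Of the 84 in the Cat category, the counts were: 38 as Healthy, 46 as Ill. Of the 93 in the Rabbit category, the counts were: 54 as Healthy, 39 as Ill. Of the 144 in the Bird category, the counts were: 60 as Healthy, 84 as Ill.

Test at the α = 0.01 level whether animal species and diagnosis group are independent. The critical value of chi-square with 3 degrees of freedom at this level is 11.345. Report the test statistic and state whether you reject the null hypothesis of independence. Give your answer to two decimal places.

13.64; reject H₀

Row totals: 139, 84, 93, 144. Column totals: 199, 261. Grand total N = 460.
Expected counts (row total × column total / N):
  Dog, Healthy: 139×199/460 = 60.133
  Dog, Ill: 139×261/460 = 78.867
  Cat, Healthy: 84×199/460 = 36.339
  Cat, Ill: 84×261/460 = 47.661
  Rabbit, Healthy: 93×199/460 = 40.233
  Rabbit, Ill: 93×261/460 = 52.767
  Bird, Healthy: 144×199/460 = 62.296
  Bird, Ill: 144×261/460 = 81.704
Contributions (O − E)²/E:
  (47 − 60.133)²/60.133 = 2.8682
  (92 − 78.867)²/78.867 = 2.1869
  (38 − 36.339)²/36.339 = 0.0759
  (46 − 47.661)²/47.661 = 0.0579
  (54 − 40.233)²/40.233 = 4.7108
  (39 − 52.767)²/52.767 = 3.5918
  (60 − 62.296)²/62.296 = 0.0846
  (84 − 81.704)²/81.704 = 0.0645
χ² = 2.8682 + 2.1869 + 0.0759 + 0.0579 + 4.7108 + 3.5918 + 0.0846 + 0.0645 = 13.64
df = (4−1)(2−1) = 3. Since 13.64 > 11.345, reject the null hypothesis of independence at α = 0.01.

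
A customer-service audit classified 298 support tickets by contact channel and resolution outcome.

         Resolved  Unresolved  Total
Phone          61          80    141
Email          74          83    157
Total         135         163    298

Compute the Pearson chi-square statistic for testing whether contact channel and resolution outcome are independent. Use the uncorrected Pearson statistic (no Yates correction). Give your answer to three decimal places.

Grand total N = 298.
Expected counts (row total × column total / N):
  Phone, Resolved: 141×135/298 = 63.8758
  Phone, Unresolved: 141×163/298 = 77.1242
  Email, Resolved: 157×135/298 = 71.1242
  Email, Unresolved: 157×163/298 = 85.8758
Contributions (O − E)²/E:
  (61 − 63.8758)²/63.8758 = 0.1295
  (80 − 77.1242)²/77.1242 = 0.1072
  (74 − 71.1242)²/71.1242 = 0.1163
  (83 − 85.8758)²/85.8758 = 0.0963
χ² = 0.1295 + 0.1072 + 0.1163 + 0.0963 = 0.449

0.449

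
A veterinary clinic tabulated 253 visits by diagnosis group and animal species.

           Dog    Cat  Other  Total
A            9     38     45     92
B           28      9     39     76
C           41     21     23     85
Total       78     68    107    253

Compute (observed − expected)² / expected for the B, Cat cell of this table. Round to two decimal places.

Row total (B) = 76; column total (Cat) = 68; N = 253.
Expected count E = 76 × 68 / 253 = 20.427.
Contribution = (O − E)²/E = (9 − 20.427)² / 20.427 = 6.39.

6.39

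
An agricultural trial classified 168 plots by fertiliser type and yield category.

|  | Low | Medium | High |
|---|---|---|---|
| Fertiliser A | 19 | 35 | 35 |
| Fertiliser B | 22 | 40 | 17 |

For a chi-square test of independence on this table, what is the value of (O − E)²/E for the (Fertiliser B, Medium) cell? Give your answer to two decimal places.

Row total (Fertiliser B) = 79; column total (Medium) = 75; N = 168.
Expected count E = 79 × 75 / 168 = 35.268.
Contribution = (O − E)²/E = (40 − 35.268)² / 35.268 = 0.63.

0.63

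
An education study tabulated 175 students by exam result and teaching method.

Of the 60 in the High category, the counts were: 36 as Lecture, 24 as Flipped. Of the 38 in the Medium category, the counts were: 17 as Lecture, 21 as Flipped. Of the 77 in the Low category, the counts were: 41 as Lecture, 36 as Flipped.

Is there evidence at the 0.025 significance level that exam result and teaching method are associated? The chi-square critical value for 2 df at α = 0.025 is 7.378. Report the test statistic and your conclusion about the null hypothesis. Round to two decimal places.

2.19; fail to reject H₀

Row totals: 60, 38, 77. Column totals: 94, 81. Grand total N = 175.
Expected counts (row total × column total / N):
  High, Lecture: 60×94/175 = 32.229
  High, Flipped: 60×81/175 = 27.771
  Medium, Lecture: 38×94/175 = 20.411
  Medium, Flipped: 38×81/175 = 17.589
  Low, Lecture: 77×94/175 = 41.360
  Low, Flipped: 77×81/175 = 35.640
Contributions (O − E)²/E:
  (36 − 32.229)²/32.229 = 0.4412
  (24 − 27.771)²/27.771 = 0.5121
  (17 − 20.411)²/20.411 = 0.5700
  (21 − 17.589)²/17.589 = 0.6615
  (41 − 41.360)²/41.360 = 0.0031
  (36 − 35.640)²/35.640 = 0.0036
χ² = 0.4412 + 0.5121 + 0.5700 + 0.6615 + 0.0031 + 0.0036 = 2.19
df = (3−1)(2−1) = 2. Since 2.19 < 7.378, fail to reject the null hypothesis of independence at α = 0.025.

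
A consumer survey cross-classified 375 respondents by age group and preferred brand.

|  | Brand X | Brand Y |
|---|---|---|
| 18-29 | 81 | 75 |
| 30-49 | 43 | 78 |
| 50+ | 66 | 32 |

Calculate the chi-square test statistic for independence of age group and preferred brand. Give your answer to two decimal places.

Row totals: 156, 121, 98. Column totals: 190, 185. Grand total N = 375.
Expected counts (row total × column total / N):
  18-29, Brand X: 156×190/375 = 79.040
  18-29, Brand Y: 156×185/375 = 76.960
  30-49, Brand X: 121×190/375 = 61.307
  30-49, Brand Y: 121×185/375 = 59.693
  50+, Brand X: 98×190/375 = 49.653
  50+, Brand Y: 98×185/375 = 48.347
Contributions (O − E)²/E:
  (81 − 79.040)²/79.040 = 0.0486
  (75 − 76.960)²/76.960 = 0.0499
  (43 − 61.307)²/61.307 = 5.4667
  (78 − 59.693)²/59.693 = 5.6145
  (66 − 49.653)²/49.653 = 5.3818
  (32 − 48.347)²/48.347 = 5.5272
χ² = 0.0486 + 0.0499 + 5.4667 + 5.6145 + 5.3818 + 5.5272 = 22.09

22.09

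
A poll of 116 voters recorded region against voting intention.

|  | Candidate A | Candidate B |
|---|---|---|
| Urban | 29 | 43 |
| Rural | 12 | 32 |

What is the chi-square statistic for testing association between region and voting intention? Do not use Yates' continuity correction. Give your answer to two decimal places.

Row totals: 72, 44. Column totals: 41, 75. Grand total N = 116.
Expected counts (row total × column total / N):
  Urban, Candidate A: 72×41/116 = 25.448
  Urban, Candidate B: 72×75/116 = 46.552
  Rural, Candidate A: 44×41/116 = 15.552
  Rural, Candidate B: 44×75/116 = 28.448
Contributions (O − E)²/E:
  (29 − 25.448)²/25.448 = 0.4958
  (43 − 46.552)²/46.552 = 0.2710
  (12 − 15.552)²/15.552 = 0.8113
  (32 − 28.448)²/28.448 = 0.4435
χ² = 0.4958 + 0.2710 + 0.8113 + 0.4435 = 2.02

2.02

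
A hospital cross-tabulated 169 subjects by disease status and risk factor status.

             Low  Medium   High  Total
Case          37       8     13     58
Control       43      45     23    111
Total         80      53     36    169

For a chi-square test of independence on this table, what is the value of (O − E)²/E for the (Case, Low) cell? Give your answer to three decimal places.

Row total (Case) = 58; column total (Low) = 80; N = 169.
Expected count E = 58 × 80 / 169 = 27.45562.
Contribution = (O − E)²/E = (37 − 27.45562)² / 27.45562 = 3.318.

3.318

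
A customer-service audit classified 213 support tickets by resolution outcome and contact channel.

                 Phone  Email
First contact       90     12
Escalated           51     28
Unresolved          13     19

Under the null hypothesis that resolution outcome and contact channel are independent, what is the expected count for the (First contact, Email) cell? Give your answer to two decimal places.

28.25

Row total (First contact) = 102; column total (Email) = 59; grand total N = 213.
Expected count = (row total × column total) / N = 102 × 59 / 213 = 28.25.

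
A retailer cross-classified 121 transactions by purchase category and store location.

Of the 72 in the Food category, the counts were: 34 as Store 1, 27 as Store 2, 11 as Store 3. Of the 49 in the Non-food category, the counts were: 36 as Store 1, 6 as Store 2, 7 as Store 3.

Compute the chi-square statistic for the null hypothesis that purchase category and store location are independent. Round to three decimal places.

10.310

Row totals: 72, 49. Column totals: 70, 33, 18. Grand total N = 121.
Expected counts (row total × column total / N):
  Food, Store 1: 72×70/121 = 41.65289
  Food, Store 2: 72×33/121 = 19.63636
  Food, Store 3: 72×18/121 = 10.71074
  Non-food, Store 1: 49×70/121 = 28.34711
  Non-food, Store 2: 49×33/121 = 13.36364
  Non-food, Store 3: 49×18/121 = 7.28926
Contributions (O − E)²/E:
  (34 − 41.65289)²/41.65289 = 1.4061
  (27 − 19.63636)²/19.63636 = 2.7614
  (11 − 10.71074)²/10.71074 = 0.0078
  (36 − 28.34711)²/28.34711 = 2.0661
  (6 − 13.36364)²/13.36364 = 4.0575
  (7 − 7.28926)²/7.28926 = 0.0115
χ² = 1.4061 + 2.7614 + 0.0078 + 2.0661 + 4.0575 + 0.0115 = 10.310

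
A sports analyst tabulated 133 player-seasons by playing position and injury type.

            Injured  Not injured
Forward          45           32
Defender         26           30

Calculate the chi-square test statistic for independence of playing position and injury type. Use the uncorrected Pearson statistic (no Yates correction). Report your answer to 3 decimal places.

Row totals: 77, 56. Column totals: 71, 62. Grand total N = 133.
Expected counts (row total × column total / N):
  Forward, Injured: 77×71/133 = 41.1053
  Forward, Not injured: 77×62/133 = 35.8947
  Defender, Injured: 56×71/133 = 29.8947
  Defender, Not injured: 56×62/133 = 26.1053
Contributions (O − E)²/E:
  (45 − 41.1053)²/41.1053 = 0.3690
  (32 − 35.8947)²/35.8947 = 0.4226
  (26 − 29.8947)²/29.8947 = 0.5074
  (30 − 26.1053)²/26.1053 = 0.5811
χ² = 0.3690 + 0.4226 + 0.5074 + 0.5811 = 1.880

1.880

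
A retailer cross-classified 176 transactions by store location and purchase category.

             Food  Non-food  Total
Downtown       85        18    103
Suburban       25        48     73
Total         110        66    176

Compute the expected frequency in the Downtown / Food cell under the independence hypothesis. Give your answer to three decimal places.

Row total (Downtown) = 103; column total (Food) = 110; grand total N = 176.
Expected count = (row total × column total) / N = 103 × 110 / 176 = 64.375.

64.375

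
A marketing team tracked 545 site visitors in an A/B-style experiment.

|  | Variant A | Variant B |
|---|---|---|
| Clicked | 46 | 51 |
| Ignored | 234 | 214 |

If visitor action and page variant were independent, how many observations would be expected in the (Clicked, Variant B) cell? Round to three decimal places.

47.165

Row total (Clicked) = 97; column total (Variant B) = 265; grand total N = 545.
Expected count = (row total × column total) / N = 97 × 265 / 545 = 47.165.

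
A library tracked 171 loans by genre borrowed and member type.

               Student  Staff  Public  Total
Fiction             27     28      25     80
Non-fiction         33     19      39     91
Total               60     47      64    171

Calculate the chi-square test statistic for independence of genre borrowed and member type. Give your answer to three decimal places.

Grand total N = 171.
Expected counts (row total × column total / N):
  Fiction, Student: 80×60/171 = 28.0702
  Fiction, Staff: 80×47/171 = 21.9883
  Fiction, Public: 80×64/171 = 29.9415
  Non-fiction, Student: 91×60/171 = 31.9298
  Non-fiction, Staff: 91×47/171 = 25.0117
  Non-fiction, Public: 91×64/171 = 34.0585
Contributions (O − E)²/E:
  (27 − 28.0702)²/28.0702 = 0.0408
  (28 − 21.9883)²/21.9883 = 1.6436
  (25 − 29.9415)²/29.9415 = 0.8155
  (33 − 31.9298)²/31.9298 = 0.0359
  (19 − 25.0117)²/25.0117 = 1.4449
  (39 − 34.0585)²/34.0585 = 0.7170
χ² = 0.0408 + 1.6436 + 0.8155 + 0.0359 + 1.4449 + 0.7170 = 4.698

4.698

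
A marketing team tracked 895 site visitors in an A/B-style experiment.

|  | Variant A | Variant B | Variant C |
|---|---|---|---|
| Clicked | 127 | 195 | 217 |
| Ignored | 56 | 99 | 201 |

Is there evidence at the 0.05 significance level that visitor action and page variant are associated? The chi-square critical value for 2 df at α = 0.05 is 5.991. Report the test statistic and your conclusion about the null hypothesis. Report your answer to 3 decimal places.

23.052; reject H₀

Row totals: 539, 356. Column totals: 183, 294, 418. Grand total N = 895.
Expected counts (row total × column total / N):
  Clicked, Variant A: 539×183/895 = 110.2089
  Clicked, Variant B: 539×294/895 = 177.0570
  Clicked, Variant C: 539×418/895 = 251.7341
  Ignored, Variant A: 356×183/895 = 72.7911
  Ignored, Variant B: 356×294/895 = 116.9430
  Ignored, Variant C: 356×418/895 = 166.2659
Contributions (O − E)²/E:
  (127 − 110.2089)²/110.2089 = 2.5582
  (195 − 177.0570)²/177.0570 = 1.8183
  (217 − 251.7341)²/251.7341 = 4.7926
  (56 − 72.7911)²/72.7911 = 3.8733
  (99 − 116.9430)²/116.9430 = 2.7531
  (201 − 166.2659)²/166.2659 = 7.2562
χ² = 2.5582 + 1.8183 + 4.7926 + 3.8733 + 2.7531 + 7.2562 = 23.052
df = (2−1)(3−1) = 2. Since 23.052 > 5.991, reject the null hypothesis of independence at α = 0.05.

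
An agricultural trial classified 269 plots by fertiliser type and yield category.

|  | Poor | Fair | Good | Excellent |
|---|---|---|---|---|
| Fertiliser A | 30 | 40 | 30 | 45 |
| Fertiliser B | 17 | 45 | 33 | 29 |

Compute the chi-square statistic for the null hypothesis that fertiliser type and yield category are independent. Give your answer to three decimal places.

Row totals: 145, 124. Column totals: 47, 85, 63, 74. Grand total N = 269.
Expected counts (row total × column total / N):
  Fertiliser A, Poor: 145×47/269 = 25.33457
  Fertiliser A, Fair: 145×85/269 = 45.81784
  Fertiliser A, Good: 145×63/269 = 33.95911
  Fertiliser A, Excellent: 145×74/269 = 39.88848
  Fertiliser B, Poor: 124×47/269 = 21.66543
  Fertiliser B, Fair: 124×85/269 = 39.18216
  Fertiliser B, Good: 124×63/269 = 29.04089
  Fertiliser B, Excellent: 124×74/269 = 34.11152
Contributions (O − E)²/E:
  (30 − 25.33457)²/25.33457 = 0.8592
  (40 − 45.81784)²/45.81784 = 0.7387
  (30 − 33.95911)²/33.95911 = 0.4616
  (45 − 39.88848)²/39.88848 = 0.6550
  (17 − 21.66543)²/21.66543 = 1.0047
  (45 − 39.18216)²/39.18216 = 0.8638
  (33 − 29.04089)²/29.04089 = 0.5397
  (29 − 34.11152)²/34.11152 = 0.7659
χ² = 0.8592 + 0.7387 + 0.4616 + 0.6550 + 1.0047 + 0.8638 + 0.5397 + 0.7659 = 5.889

5.889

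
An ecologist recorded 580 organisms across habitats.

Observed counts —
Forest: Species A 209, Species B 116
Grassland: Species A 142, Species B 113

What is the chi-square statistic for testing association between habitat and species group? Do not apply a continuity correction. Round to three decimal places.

Row totals: 325, 255. Column totals: 351, 229. Grand total N = 580.
Expected counts (row total × column total / N):
  Forest, Species A: 325×351/580 = 196.6810
  Forest, Species B: 325×229/580 = 128.3190
  Grassland, Species A: 255×351/580 = 154.3190
  Grassland, Species B: 255×229/580 = 100.6810
Contributions (O − E)²/E:
  (209 − 196.6810)²/196.6810 = 0.7716
  (116 − 128.3190)²/128.3190 = 1.1827
  (142 − 154.3190)²/154.3190 = 0.9834
  (113 − 100.6810)²/100.6810 = 1.5073
χ² = 0.7716 + 1.1827 + 0.9834 + 1.5073 = 4.445

4.445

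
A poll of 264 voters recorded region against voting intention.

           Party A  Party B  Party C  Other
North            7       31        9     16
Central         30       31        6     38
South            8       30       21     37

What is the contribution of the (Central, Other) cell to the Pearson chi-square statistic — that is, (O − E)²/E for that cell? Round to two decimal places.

0.09

Row total (Central) = 105; column total (Other) = 91; N = 264.
Expected count E = 105 × 91 / 264 = 36.1932.
Contribution = (O − E)²/E = (38 − 36.1932)² / 36.1932 = 0.09.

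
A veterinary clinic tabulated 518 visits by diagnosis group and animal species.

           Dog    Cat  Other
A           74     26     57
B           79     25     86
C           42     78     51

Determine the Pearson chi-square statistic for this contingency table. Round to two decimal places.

Row totals: 157, 190, 171. Column totals: 195, 129, 194. Grand total N = 518.
Expected counts (row total × column total / N):
  A, Dog: 157×195/518 = 59.10232
  A, Cat: 157×129/518 = 39.09846
  A, Other: 157×194/518 = 58.79923
  B, Dog: 190×195/518 = 71.52510
  B, Cat: 190×129/518 = 47.31660
  B, Other: 190×194/518 = 71.15830
  C, Dog: 171×195/518 = 64.37259
  C, Cat: 171×129/518 = 42.58494
  C, Other: 171×194/518 = 64.04247
Contributions (O − E)²/E:
  (74 − 59.10232)²/59.10232 = 3.7552
  (26 − 39.09846)²/39.09846 = 4.3881
  (57 − 58.79923)²/58.79923 = 0.0551
  (79 − 71.52510)²/71.52510 = 0.7812
  (25 − 47.31660)²/47.31660 = 10.5255
  (86 − 71.15830)²/71.15830 = 3.0956
  (42 − 64.37259)²/64.37259 = 7.7756
  (78 − 42.58494)²/42.58494 = 29.4523
  (51 − 64.04247)²/64.04247 = 2.6561
χ² = 3.7552 + 4.3881 + 0.0551 + 0.7812 + 10.5255 + 3.0956 + 7.7756 + 29.4523 + 2.6561 = 62.48

62.48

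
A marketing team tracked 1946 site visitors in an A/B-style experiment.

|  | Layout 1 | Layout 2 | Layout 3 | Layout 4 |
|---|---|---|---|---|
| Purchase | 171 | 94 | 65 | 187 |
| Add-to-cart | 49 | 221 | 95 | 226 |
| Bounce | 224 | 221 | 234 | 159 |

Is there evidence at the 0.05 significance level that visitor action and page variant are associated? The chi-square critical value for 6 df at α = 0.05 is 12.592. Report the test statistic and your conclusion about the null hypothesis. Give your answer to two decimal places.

221.09; reject H₀

Row totals: 517, 591, 838. Column totals: 444, 536, 394, 572. Grand total N = 1946.
Expected counts (row total × column total / N):
  Purchase, Layout 1: 517×444/1946 = 117.9589
  Purchase, Layout 2: 517×536/1946 = 142.4008
  Purchase, Layout 3: 517×394/1946 = 104.6752
  Purchase, Layout 4: 517×572/1946 = 151.9651
  Add-to-cart, Layout 1: 591×444/1946 = 134.8428
  Add-to-cart, Layout 2: 591×536/1946 = 162.7831
  Add-to-cart, Layout 3: 591×394/1946 = 119.6578
  Add-to-cart, Layout 4: 591×572/1946 = 173.7163
  Bounce, Layout 1: 838×444/1946 = 191.1984
  Bounce, Layout 2: 838×536/1946 = 230.8160
  Bounce, Layout 3: 838×394/1946 = 169.6670
  Bounce, Layout 4: 838×572/1946 = 246.3186
Contributions (O − E)²/E:
  (171 − 117.9589)²/117.9589 = 23.8503
  (94 − 142.4008)²/142.4008 = 16.4510
  (65 − 104.6752)²/104.6752 = 15.0382
  (187 − 151.9651)²/151.9651 = 8.0771
  (49 − 134.8428)²/134.8428 = 54.6487
  (221 − 162.7831)²/162.7831 = 20.8204
  (95 − 119.6578)²/119.6578 = 5.0812
  (226 − 173.7163)²/173.7163 = 15.7359
  (224 − 191.1984)²/191.1984 = 5.6274
  (221 − 230.8160)²/230.8160 = 0.4174
  (234 − 169.6670)²/169.6670 = 24.3933
  (159 − 246.3186)²/246.3186 = 30.9540
χ² = 23.8503 + 16.4510 + 15.0382 + 8.0771 + 54.6487 + 20.8204 + 5.0812 + 15.7359 + 5.6274 + 0.4174 + 24.3933 + 30.9540 = 221.09
df = (3−1)(4−1) = 6. Since 221.09 > 12.592, reject the null hypothesis of independence at α = 0.05.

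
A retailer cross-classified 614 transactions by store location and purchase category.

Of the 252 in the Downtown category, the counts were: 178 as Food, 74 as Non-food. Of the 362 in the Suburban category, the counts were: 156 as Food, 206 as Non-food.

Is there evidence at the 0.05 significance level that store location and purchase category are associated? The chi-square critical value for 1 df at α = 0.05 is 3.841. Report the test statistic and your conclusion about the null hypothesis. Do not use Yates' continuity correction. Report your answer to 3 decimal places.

Row totals: 252, 362. Column totals: 334, 280. Grand total N = 614.
Expected counts (row total × column total / N):
  Downtown, Food: 252×334/614 = 137.0814
  Downtown, Non-food: 252×280/614 = 114.9186
  Suburban, Food: 362×334/614 = 196.9186
  Suburban, Non-food: 362×280/614 = 165.0814
Contributions (O − E)²/E:
  (178 − 137.0814)²/137.0814 = 12.2141
  (74 − 114.9186)²/114.9186 = 14.5697
  (156 − 196.9186)²/196.9186 = 8.5027
  (206 − 165.0814)²/165.0814 = 10.1425
χ² = 12.2141 + 14.5697 + 8.5027 + 10.1425 = 45.429
df = (2−1)(2−1) = 1. Since 45.429 > 3.841, reject the null hypothesis of independence at α = 0.05.

45.429; reject H₀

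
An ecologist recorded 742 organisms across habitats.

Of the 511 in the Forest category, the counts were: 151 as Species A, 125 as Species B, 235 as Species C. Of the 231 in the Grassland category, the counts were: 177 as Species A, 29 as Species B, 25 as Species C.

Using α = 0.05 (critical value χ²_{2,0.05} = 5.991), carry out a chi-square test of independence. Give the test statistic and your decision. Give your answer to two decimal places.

146.76; reject H₀

Row totals: 511, 231. Column totals: 328, 154, 260. Grand total N = 742.
Expected counts (row total × column total / N):
  Forest, Species A: 511×328/742 = 225.887
  Forest, Species B: 511×154/742 = 106.057
  Forest, Species C: 511×260/742 = 179.057
  Grassland, Species A: 231×328/742 = 102.113
  Grassland, Species B: 231×154/742 = 47.943
  Grassland, Species C: 231×260/742 = 80.943
Contributions (O − E)²/E:
  (151 − 225.887)²/225.887 = 24.8269
  (125 − 106.057)²/106.057 = 3.3834
  (235 − 179.057)²/179.057 = 17.4783
  (177 − 102.113)²/102.113 = 54.9202
  (29 − 47.943)²/47.943 = 7.4847
  (25 − 80.943)²/80.943 = 38.6645
χ² = 24.8269 + 3.3834 + 17.4783 + 54.9202 + 7.4847 + 38.6645 = 146.76
df = (2−1)(3−1) = 2. Since 146.76 > 5.991, reject the null hypothesis of independence at α = 0.05.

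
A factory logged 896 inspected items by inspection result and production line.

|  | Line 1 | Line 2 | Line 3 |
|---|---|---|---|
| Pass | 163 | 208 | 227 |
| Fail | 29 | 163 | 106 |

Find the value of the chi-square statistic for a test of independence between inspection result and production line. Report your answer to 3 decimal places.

Row totals: 598, 298. Column totals: 192, 371, 333. Grand total N = 896.
Expected counts (row total × column total / N):
  Pass, Line 1: 598×192/896 = 128.14286
  Pass, Line 2: 598×371/896 = 247.60938
  Pass, Line 3: 598×333/896 = 222.24777
  Fail, Line 1: 298×192/896 = 63.85714
  Fail, Line 2: 298×371/896 = 123.39062
  Fail, Line 3: 298×333/896 = 110.75223
Contributions (O − E)²/E:
  (163 − 128.14286)²/128.14286 = 9.4818
  (208 − 247.60938)²/247.60938 = 6.3362
  (227 − 222.24777)²/222.24777 = 0.1016
  (29 − 63.85714)²/63.85714 = 19.0272
  (163 − 123.39062)²/123.39062 = 12.7149
  (106 − 110.75223)²/110.75223 = 0.2039
χ² = 9.4818 + 6.3362 + 0.1016 + 19.0272 + 12.7149 + 0.2039 = 47.866

47.866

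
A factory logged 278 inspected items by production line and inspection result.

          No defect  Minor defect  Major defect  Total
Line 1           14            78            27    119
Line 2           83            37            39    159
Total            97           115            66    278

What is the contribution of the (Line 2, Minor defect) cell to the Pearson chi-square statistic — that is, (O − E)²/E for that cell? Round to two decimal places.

Row total (Line 2) = 159; column total (Minor defect) = 115; N = 278.
Expected count E = 159 × 115 / 278 = 65.773.
Contribution = (O − E)²/E = (37 − 65.773)² / 65.773 = 12.59.

12.59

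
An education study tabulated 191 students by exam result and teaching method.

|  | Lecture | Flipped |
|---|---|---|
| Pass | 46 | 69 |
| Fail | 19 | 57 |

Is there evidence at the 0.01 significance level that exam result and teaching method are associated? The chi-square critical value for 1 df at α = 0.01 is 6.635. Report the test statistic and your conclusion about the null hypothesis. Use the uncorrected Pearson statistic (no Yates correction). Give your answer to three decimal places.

Row totals: 115, 76. Column totals: 65, 126. Grand total N = 191.
Expected counts (row total × column total / N):
  Pass, Lecture: 115×65/191 = 39.1361
  Pass, Flipped: 115×126/191 = 75.8639
  Fail, Lecture: 76×65/191 = 25.8639
  Fail, Flipped: 76×126/191 = 50.1361
Contributions (O − E)²/E:
  (46 − 39.1361)²/39.1361 = 1.2038
  (69 − 75.8639)²/75.8639 = 0.6210
  (19 − 25.8639)²/25.8639 = 1.8216
  (57 − 50.1361)²/50.1361 = 0.9397
χ² = 1.2038 + 0.6210 + 1.8216 + 0.9397 = 4.586
df = (2−1)(2−1) = 1. Since 4.586 < 6.635, fail to reject the null hypothesis of independence at α = 0.01.

4.586; fail to reject H₀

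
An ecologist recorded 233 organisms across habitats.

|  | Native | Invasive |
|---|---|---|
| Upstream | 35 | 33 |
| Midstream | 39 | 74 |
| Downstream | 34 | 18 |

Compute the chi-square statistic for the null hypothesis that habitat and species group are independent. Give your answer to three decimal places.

14.660

Row totals: 68, 113, 52. Column totals: 108, 125. Grand total N = 233.
Expected counts (row total × column total / N):
  Upstream, Native: 68×108/233 = 31.5193
  Upstream, Invasive: 68×125/233 = 36.4807
  Midstream, Native: 113×108/233 = 52.3777
  Midstream, Invasive: 113×125/233 = 60.6223
  Downstream, Native: 52×108/233 = 24.1030
  Downstream, Invasive: 52×125/233 = 27.8970
Contributions (O − E)²/E:
  (35 − 31.5193)²/31.5193 = 0.3844
  (33 − 36.4807)²/36.4807 = 0.3321
  (39 − 52.3777)²/52.3777 = 3.4168
  (74 − 60.6223)²/60.6223 = 2.9521
  (34 − 24.1030)²/24.1030 = 4.0638
  (18 − 27.8970)²/27.8970 = 3.5112
χ² = 0.3844 + 0.3321 + 3.4168 + 2.9521 + 4.0638 + 3.5112 = 14.660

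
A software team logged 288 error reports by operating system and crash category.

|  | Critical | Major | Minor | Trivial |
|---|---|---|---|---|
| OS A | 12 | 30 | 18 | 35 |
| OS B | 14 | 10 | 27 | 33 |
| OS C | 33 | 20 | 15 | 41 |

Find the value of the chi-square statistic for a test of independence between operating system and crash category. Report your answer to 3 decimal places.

Row totals: 95, 84, 109. Column totals: 59, 60, 60, 109. Grand total N = 288.
Expected counts (row total × column total / N):
  OS A, Critical: 95×59/288 = 19.4618
  OS A, Major: 95×60/288 = 19.7917
  OS A, Minor: 95×60/288 = 19.7917
  OS A, Trivial: 95×109/288 = 35.9549
  OS B, Critical: 84×59/288 = 17.2083
  OS B, Major: 84×60/288 = 17.5000
  OS B, Minor: 84×60/288 = 17.5000
  OS B, Trivial: 84×109/288 = 31.7917
  OS C, Critical: 109×59/288 = 22.3299
  OS C, Major: 109×60/288 = 22.7083
  OS C, Minor: 109×60/288 = 22.7083
  OS C, Trivial: 109×109/288 = 41.2535
Contributions (O − E)²/E:
  (12 − 19.4618)²/19.4618 = 2.8609
  (30 − 19.7917)²/19.7917 = 5.2653
  (18 − 19.7917)²/19.7917 = 0.1622
  (35 − 35.9549)²/35.9549 = 0.0254
  (14 − 17.2083)²/17.2083 = 0.5982
  (10 − 17.5000)²/17.5000 = 3.2143
  (27 − 17.5000)²/17.5000 = 5.1571
  (33 − 31.7917)²/31.7917 = 0.0459
  (33 − 22.3299)²/22.3299 = 5.0986
  (20 − 22.7083)²/22.7083 = 0.3230
  (15 − 22.7083)²/22.7083 = 2.6166
  (41 − 41.2535)²/41.2535 = 0.0016
χ² = 2.8609 + 5.2653 + 0.1622 + 0.0254 + 0.5982 + 3.2143 + 5.1571 + 0.0459 + 5.0986 + 0.3230 + 2.6166 + 0.0016 = 25.369

25.369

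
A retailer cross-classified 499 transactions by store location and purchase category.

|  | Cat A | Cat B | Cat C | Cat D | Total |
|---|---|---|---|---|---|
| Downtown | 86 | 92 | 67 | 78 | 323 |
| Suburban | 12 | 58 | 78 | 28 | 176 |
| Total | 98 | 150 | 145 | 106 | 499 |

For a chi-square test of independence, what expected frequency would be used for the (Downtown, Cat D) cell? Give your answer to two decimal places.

Row total (Downtown) = 323; column total (Cat D) = 106; grand total N = 499.
Expected count = (row total × column total) / N = 323 × 106 / 499 = 68.61.

68.61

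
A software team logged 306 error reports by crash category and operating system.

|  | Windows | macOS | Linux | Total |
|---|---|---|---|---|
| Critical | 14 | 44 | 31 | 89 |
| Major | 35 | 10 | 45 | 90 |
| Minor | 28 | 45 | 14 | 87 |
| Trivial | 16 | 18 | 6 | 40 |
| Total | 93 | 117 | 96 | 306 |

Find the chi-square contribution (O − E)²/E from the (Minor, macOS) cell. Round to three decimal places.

Row total (Minor) = 87; column total (macOS) = 117; N = 306.
Expected count E = 87 × 117 / 306 = 33.2647.
Contribution = (O − E)²/E = (45 − 33.2647)² / 33.2647 = 4.140.

4.140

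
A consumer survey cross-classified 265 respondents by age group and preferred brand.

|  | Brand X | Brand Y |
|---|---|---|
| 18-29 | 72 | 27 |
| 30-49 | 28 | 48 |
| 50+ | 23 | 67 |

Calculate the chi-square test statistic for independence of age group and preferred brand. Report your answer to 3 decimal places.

Row totals: 99, 76, 90. Column totals: 123, 142. Grand total N = 265.
Expected counts (row total × column total / N):
  18-29, Brand X: 99×123/265 = 45.9509
  18-29, Brand Y: 99×142/265 = 53.0491
  30-49, Brand X: 76×123/265 = 35.2755
  30-49, Brand Y: 76×142/265 = 40.7245
  50+, Brand X: 90×123/265 = 41.7736
  50+, Brand Y: 90×142/265 = 48.2264
Contributions (O − E)²/E:
  (72 − 45.9509)²/45.9509 = 14.7670
  (27 − 53.0491)²/53.0491 = 12.7911
  (28 − 35.2755)²/35.2755 = 1.5006
  (48 − 40.7245)²/40.7245 = 1.2998
  (23 − 41.7736)²/41.7736 = 8.4371
  (67 − 48.2264)²/48.2264 = 7.3082
χ² = 14.7670 + 12.7911 + 1.5006 + 1.2998 + 8.4371 + 7.3082 = 46.104

46.104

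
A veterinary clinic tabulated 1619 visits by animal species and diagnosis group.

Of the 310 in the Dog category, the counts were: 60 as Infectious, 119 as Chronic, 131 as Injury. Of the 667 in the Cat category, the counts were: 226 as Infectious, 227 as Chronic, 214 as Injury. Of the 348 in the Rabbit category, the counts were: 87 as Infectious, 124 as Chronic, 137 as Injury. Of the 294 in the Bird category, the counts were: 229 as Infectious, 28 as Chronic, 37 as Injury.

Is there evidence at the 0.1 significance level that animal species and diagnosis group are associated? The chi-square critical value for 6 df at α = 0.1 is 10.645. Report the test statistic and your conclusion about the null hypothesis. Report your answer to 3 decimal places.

Row totals: 310, 667, 348, 294. Column totals: 602, 498, 519. Grand total N = 1619.
Expected counts (row total × column total / N):
  Dog, Infectious: 310×602/1619 = 115.2687
  Dog, Chronic: 310×498/1619 = 95.3552
  Dog, Injury: 310×519/1619 = 99.3762
  Cat, Infectious: 667×602/1619 = 248.0136
  Cat, Chronic: 667×498/1619 = 205.1674
  Cat, Injury: 667×519/1619 = 213.8190
  Rabbit, Infectious: 348×602/1619 = 129.3984
  Rabbit, Chronic: 348×498/1619 = 107.0439
  Rabbit, Injury: 348×519/1619 = 111.5578
  Bird, Infectious: 294×602/1619 = 109.3193
  Bird, Chronic: 294×498/1619 = 90.4336
  Bird, Injury: 294×519/1619 = 94.2471
Contributions (O − E)²/E:
  (60 − 115.2687)²/115.2687 = 26.5001
  (119 − 95.3552)²/95.3552 = 5.8631
  (131 − 99.3762)²/99.3762 = 10.0634
  (226 − 248.0136)²/248.0136 = 1.9539
  (227 − 205.1674)²/205.1674 = 2.3233
  (214 − 213.8190)²/213.8190 = 0.0002
  (87 − 129.3984)²/129.3984 = 13.8922
  (124 − 107.0439)²/107.0439 = 2.6859
  (137 − 111.5578)²/111.5578 = 5.8024
  (229 − 109.3193)²/109.3193 = 131.0242
  (28 − 90.4336)²/90.4336 = 43.1029
  (37 − 94.2471)²/94.2471 = 34.7727
χ² = 26.5001 + 5.8631 + 10.0634 + 1.9539 + 2.3233 + 0.0002 + 13.8922 + 2.6859 + 5.8024 + 131.0242 + 43.1029 + 34.7727 = 277.984
df = (4−1)(3−1) = 6. Since 277.984 > 10.645, reject the null hypothesis of independence at α = 0.1.

277.984; reject H₀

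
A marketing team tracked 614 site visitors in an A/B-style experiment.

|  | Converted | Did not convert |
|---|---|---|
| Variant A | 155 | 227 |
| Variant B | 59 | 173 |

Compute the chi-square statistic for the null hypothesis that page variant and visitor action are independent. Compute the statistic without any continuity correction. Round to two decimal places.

14.58

Row totals: 382, 232. Column totals: 214, 400. Grand total N = 614.
Expected counts (row total × column total / N):
  Variant A, Converted: 382×214/614 = 133.140
  Variant A, Did not convert: 382×400/614 = 248.860
  Variant B, Converted: 232×214/614 = 80.860
  Variant B, Did not convert: 232×400/614 = 151.140
Contributions (O − E)²/E:
  (155 − 133.140)²/133.140 = 3.5892
  (227 − 248.860)²/248.860 = 1.9202
  (59 − 80.860)²/80.860 = 5.9097
  (173 − 151.140)²/151.140 = 3.1617
χ² = 3.5892 + 1.9202 + 5.9097 + 3.1617 = 14.58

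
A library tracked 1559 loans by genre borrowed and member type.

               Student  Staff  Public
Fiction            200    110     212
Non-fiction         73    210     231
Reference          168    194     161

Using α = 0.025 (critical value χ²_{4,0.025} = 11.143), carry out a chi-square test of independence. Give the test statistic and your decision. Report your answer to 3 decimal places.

106.243; reject H₀

Row totals: 522, 514, 523. Column totals: 441, 514, 604. Grand total N = 1559.
Expected counts (row total × column total / N):
  Fiction, Student: 522×441/1559 = 147.66004
  Fiction, Staff: 522×514/1559 = 172.10263
  Fiction, Public: 522×604/1559 = 202.23733
  Non-fiction, Student: 514×441/1559 = 145.39705
  Non-fiction, Staff: 514×514/1559 = 169.46504
  Non-fiction, Public: 514×604/1559 = 199.13791
  Reference, Student: 523×441/1559 = 147.94291
  Reference, Staff: 523×514/1559 = 172.43233
  Reference, Public: 523×604/1559 = 202.62476
Contributions (O − E)²/E:
  (200 − 147.66004)²/147.66004 = 18.5526
  (110 − 172.10263)²/172.10263 = 22.4095
  (212 − 202.23733)²/202.23733 = 0.4713
  (73 − 145.39705)²/145.39705 = 36.0484
  (210 − 169.46504)²/169.46504 = 9.6957
  (231 − 199.13791)²/199.13791 = 5.0979
  (168 − 147.94291)²/147.94291 = 2.7192
  (194 − 172.43233)²/172.43233 = 2.6977
  (161 − 202.62476)²/202.62476 = 8.5509
χ² = 18.5526 + 22.4095 + 0.4713 + 36.0484 + 9.6957 + 5.0979 + 2.7192 + 2.6977 + 8.5509 = 106.243
df = (3−1)(3−1) = 4. Since 106.243 > 11.143, reject the null hypothesis of independence at α = 0.025.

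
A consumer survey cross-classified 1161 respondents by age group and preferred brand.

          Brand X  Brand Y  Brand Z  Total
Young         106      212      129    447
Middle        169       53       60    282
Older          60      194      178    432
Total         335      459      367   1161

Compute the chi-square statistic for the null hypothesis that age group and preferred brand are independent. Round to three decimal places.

196.054

Grand total N = 1161.
Expected counts (row total × column total / N):
  Young, Brand X: 447×335/1161 = 128.9793
  Young, Brand Y: 447×459/1161 = 176.7209
  Young, Brand Z: 447×367/1161 = 141.2997
  Middle, Brand X: 282×335/1161 = 81.3695
  Middle, Brand Y: 282×459/1161 = 111.4884
  Middle, Brand Z: 282×367/1161 = 89.1421
  Older, Brand X: 432×335/1161 = 124.6512
  Older, Brand Y: 432×459/1161 = 170.7907
  Older, Brand Z: 432×367/1161 = 136.5581
Contributions (O − E)²/E:
  (106 − 128.9793)²/128.9793 = 4.0941
  (212 − 176.7209)²/176.7209 = 7.0428
  (129 − 141.2997)²/141.2997 = 1.0707
  (169 − 81.3695)²/81.3695 = 94.3733
  (53 − 111.4884)²/111.4884 = 30.6838
  (60 − 89.1421)²/89.1421 = 9.5271
  (60 − 124.6512)²/124.6512 = 33.5318
  (194 − 170.7907)²/170.7907 = 3.1540
  (178 − 136.5581)²/136.5581 = 12.5766
χ² = 4.0941 + 7.0428 + 1.0707 + 94.3733 + 30.6838 + 9.5271 + 33.5318 + 3.1540 + 12.5766 = 196.054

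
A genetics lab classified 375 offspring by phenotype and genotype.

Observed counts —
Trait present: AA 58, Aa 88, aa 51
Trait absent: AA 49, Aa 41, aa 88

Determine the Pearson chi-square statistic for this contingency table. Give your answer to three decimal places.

Row totals: 197, 178. Column totals: 107, 129, 139. Grand total N = 375.
Expected counts (row total × column total / N):
  Trait present, AA: 197×107/375 = 56.2107
  Trait present, Aa: 197×129/375 = 67.7680
  Trait present, aa: 197×139/375 = 73.0213
  Trait absent, AA: 178×107/375 = 50.7893
  Trait absent, Aa: 178×129/375 = 61.2320
  Trait absent, aa: 178×139/375 = 65.9787
Contributions (O − E)²/E:
  (58 − 56.2107)²/56.2107 = 0.0570
  (88 − 67.7680)²/67.7680 = 6.0402
  (51 − 73.0213)²/73.0213 = 6.6410
  (49 − 50.7893)²/50.7893 = 0.0630
  (41 − 61.2320)²/61.2320 = 6.6850
  (88 − 65.9787)²/65.9787 = 7.3499
χ² = 0.0570 + 6.0402 + 6.6410 + 0.0630 + 6.6850 + 7.3499 = 26.836

26.836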